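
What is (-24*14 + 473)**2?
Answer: 18769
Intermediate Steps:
(-24*14 + 473)**2 = (-336 + 473)**2 = 137**2 = 18769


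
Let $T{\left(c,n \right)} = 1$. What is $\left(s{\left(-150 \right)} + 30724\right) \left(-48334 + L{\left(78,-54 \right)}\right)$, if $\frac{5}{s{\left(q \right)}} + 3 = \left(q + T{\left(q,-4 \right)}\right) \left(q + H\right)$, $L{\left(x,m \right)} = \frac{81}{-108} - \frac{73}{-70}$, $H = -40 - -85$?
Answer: $- \frac{1083994128412849}{729960} \approx -1.485 \cdot 10^{9}$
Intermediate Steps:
$H = 45$ ($H = -40 + 85 = 45$)
$L{\left(x,m \right)} = \frac{41}{140}$ ($L{\left(x,m \right)} = 81 \left(- \frac{1}{108}\right) - - \frac{73}{70} = - \frac{3}{4} + \frac{73}{70} = \frac{41}{140}$)
$s{\left(q \right)} = \frac{5}{-3 + \left(1 + q\right) \left(45 + q\right)}$ ($s{\left(q \right)} = \frac{5}{-3 + \left(q + 1\right) \left(q + 45\right)} = \frac{5}{-3 + \left(1 + q\right) \left(45 + q\right)}$)
$\left(s{\left(-150 \right)} + 30724\right) \left(-48334 + L{\left(78,-54 \right)}\right) = \left(\frac{5}{42 + \left(-150\right)^{2} + 46 \left(-150\right)} + 30724\right) \left(-48334 + \frac{41}{140}\right) = \left(\frac{5}{42 + 22500 - 6900} + 30724\right) \left(- \frac{6766719}{140}\right) = \left(\frac{5}{15642} + 30724\right) \left(- \frac{6766719}{140}\right) = \frac{480584813}{15642} \left(- \frac{6766719}{140}\right) = - \frac{1083994128412849}{729960}$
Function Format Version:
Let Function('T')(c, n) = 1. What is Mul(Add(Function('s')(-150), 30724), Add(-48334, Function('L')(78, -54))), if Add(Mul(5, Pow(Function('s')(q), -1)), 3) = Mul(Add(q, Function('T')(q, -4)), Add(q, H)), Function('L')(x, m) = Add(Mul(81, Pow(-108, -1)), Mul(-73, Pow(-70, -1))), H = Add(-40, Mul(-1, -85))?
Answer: Rational(-1083994128412849, 729960) ≈ -1.4850e+9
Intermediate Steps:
H = 45 (H = Add(-40, 85) = 45)
Function('L')(x, m) = Rational(41, 140) (Function('L')(x, m) = Add(Mul(81, Rational(-1, 108)), Mul(-73, Rational(-1, 70))) = Add(Rational(-3, 4), Rational(73, 70)) = Rational(41, 140))
Function('s')(q) = Mul(5, Pow(Add(-3, Mul(Add(1, q), Add(45, q))), -1)) (Function('s')(q) = Mul(5, Pow(Add(-3, Mul(Add(q, 1), Add(q, 45))), -1)) = Mul(5, Pow(Add(-3, Mul(Add(1, q), Add(45, q))), -1)))
Mul(Add(Function('s')(-150), 30724), Add(-48334, Function('L')(78, -54))) = Mul(Add(Mul(5, Pow(Add(42, Pow(-150, 2), Mul(46, -150)), -1)), 30724), Add(-48334, Rational(41, 140))) = Mul(Add(Mul(5, Pow(Add(42, 22500, -6900), -1)), 30724), Rational(-6766719, 140)) = Mul(Add(Mul(5, Pow(15642, -1)), 30724), Rational(-6766719, 140)) = Mul(Add(Mul(5, Rational(1, 15642)), 30724), Rational(-6766719, 140)) = Mul(Add(Rational(5, 15642), 30724), Rational(-6766719, 140)) = Mul(Rational(480584813, 15642), Rational(-6766719, 140)) = Rational(-1083994128412849, 729960)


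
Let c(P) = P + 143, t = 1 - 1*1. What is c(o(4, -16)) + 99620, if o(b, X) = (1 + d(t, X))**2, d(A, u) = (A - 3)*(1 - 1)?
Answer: 99764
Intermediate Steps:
t = 0 (t = 1 - 1 = 0)
d(A, u) = 0 (d(A, u) = (-3 + A)*0 = 0)
o(b, X) = 1 (o(b, X) = (1 + 0)**2 = 1**2 = 1)
c(P) = 143 + P
c(o(4, -16)) + 99620 = (143 + 1) + 99620 = 144 + 99620 = 99764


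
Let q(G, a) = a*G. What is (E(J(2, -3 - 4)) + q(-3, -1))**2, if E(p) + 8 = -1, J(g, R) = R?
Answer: 36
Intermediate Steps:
E(p) = -9 (E(p) = -8 - 1 = -9)
q(G, a) = G*a
(E(J(2, -3 - 4)) + q(-3, -1))**2 = (-9 - 3*(-1))**2 = (-9 + 3)**2 = (-6)**2 = 36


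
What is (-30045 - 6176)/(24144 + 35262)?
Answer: -36221/59406 ≈ -0.60972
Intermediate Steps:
(-30045 - 6176)/(24144 + 35262) = -36221/59406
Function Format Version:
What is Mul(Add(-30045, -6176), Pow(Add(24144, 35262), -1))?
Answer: Rational(-36221, 59406) ≈ -0.60972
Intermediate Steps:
Mul(Add(-30045, -6176), Pow(Add(24144, 35262), -1)) = Mul(-36221, Pow(59406, -1)) = Mul(-36221, Rational(1, 59406)) = Rational(-36221, 59406)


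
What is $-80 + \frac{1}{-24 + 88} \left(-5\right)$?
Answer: $- \frac{5125}{64} \approx -80.078$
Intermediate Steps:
$-80 + \frac{1}{-24 + 88} \left(-5\right) = -80 + \frac{1}{64} \left(-5\right) = -80 - \frac{5}{64} = - \frac{5125}{64}$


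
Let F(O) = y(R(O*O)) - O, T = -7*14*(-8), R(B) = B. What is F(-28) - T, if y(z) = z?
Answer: 28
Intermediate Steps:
T = 784 (T = -98*(-8) = 784)
F(O) = O² - O (F(O) = O*O - O = O² - O)
F(-28) - T = -28*(-1 - 28) - 1*784 = -28*(-29) - 784 = 812 - 784 = 28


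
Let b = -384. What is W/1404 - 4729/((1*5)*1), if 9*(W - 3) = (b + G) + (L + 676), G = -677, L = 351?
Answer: -59755679/63180 ≈ -945.80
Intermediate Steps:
W = -7/9 (W = 3 + ((-384 - 677) + (351 + 676))/9 = 3 + (-1061 + 1027)/9 = 3 + (⅑)*(-34) = 3 - 34/9 = -7/9 ≈ -0.77778)
W/1404 - 4729/((1*5)*1) = -7/9/1404 - 4729/((1*5)*1) = -7/9*1/1404 - 4729/(5*1) = -7/12636 - 4729/5 = -59755679/63180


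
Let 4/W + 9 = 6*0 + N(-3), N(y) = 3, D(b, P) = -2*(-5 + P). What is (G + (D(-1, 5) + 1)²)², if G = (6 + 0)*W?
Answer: 9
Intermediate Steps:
D(b, P) = 10 - 2*P
W = -⅔ (W = 4/(-9 + (6*0 + 3)) = 4/(-9 + (0 + 3)) = 4/(-9 + 3) = 4/(-6) = 4*(-⅙) = -⅔ ≈ -0.66667)
G = -4 (G = (6 + 0)*(-⅔) = 6*(-⅔) = -4)
(G + (D(-1, 5) + 1)²)² = (-4 + ((10 - 2*5) + 1)²)² = (-4 + ((10 - 10) + 1)²)² = (-4 + (0 + 1)²)² = (-4 + 1²)² = (-4 + 1)² = (-3)² = 9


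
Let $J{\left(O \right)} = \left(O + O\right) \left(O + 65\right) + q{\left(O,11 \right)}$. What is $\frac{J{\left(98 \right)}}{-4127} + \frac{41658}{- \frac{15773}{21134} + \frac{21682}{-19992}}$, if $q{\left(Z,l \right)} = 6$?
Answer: $- \frac{18165970319878466}{798121772227} \approx -22761.0$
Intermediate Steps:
$J{\left(O \right)} = 6 + 2 O \left(65 + O\right)$ ($J{\left(O \right)} = \left(O + O\right) \left(O + 65\right) + 6 = 2 O \left(65 + O\right) + 6 = 6 + 2 O \left(65 + O\right)$)
$\frac{J{\left(98 \right)}}{-4127} + \frac{41658}{- \frac{15773}{21134} + \frac{21682}{-19992}} = \frac{6 + 2 \cdot 98^{2} + 130 \cdot 98}{-4127} + \frac{41658}{- \frac{15773}{21134} + \frac{21682}{-19992}} = \left(6 + 2 \cdot 9604 + 12740\right) \left(- \frac{1}{4127}\right) + \frac{41658}{\left(-15773\right) \frac{1}{21134} + 21682 \left(- \frac{1}{19992}\right)} = \left(6 + 19208 + 12740\right) \left(- \frac{1}{4127}\right) + \frac{41658}{- \frac{15773}{21134} - \frac{10841}{9996}} = 31954 \left(- \frac{1}{4127}\right) + \frac{41658}{- \frac{193390301}{105627732}} = - \frac{31954}{4127} + 41658 \left(- \frac{105627732}{193390301}\right) = - \frac{31954}{4127} - \frac{4400240059656}{193390301} = - \frac{18165970319878466}{798121772227}$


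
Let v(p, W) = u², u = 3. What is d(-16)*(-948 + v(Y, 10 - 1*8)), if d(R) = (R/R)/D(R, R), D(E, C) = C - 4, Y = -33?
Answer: 939/20 ≈ 46.950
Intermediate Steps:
v(p, W) = 9 (v(p, W) = 3² = 9)
D(E, C) = -4 + C
d(R) = 1/(-4 + R) (d(R) = (R/R)/(-4 + R) = 1/(-4 + R))
d(-16)*(-948 + v(Y, 10 - 1*8)) = (-948 + 9)/(-4 - 16) = -939/(-20) = -1/20*(-939) = 939/20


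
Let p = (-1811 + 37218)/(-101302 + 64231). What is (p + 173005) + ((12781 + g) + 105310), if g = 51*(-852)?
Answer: 9180375317/37071 ≈ 2.4764e+5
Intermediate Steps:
g = -43452
p = -35407/37071 (p = 35407/(-37071) = 35407*(-1/37071) = -35407/37071 ≈ -0.95511)
(p + 173005) + ((12781 + g) + 105310) = (-35407/37071 + 173005) + ((12781 - 43452) + 105310) = 6413432948/37071 + (-30671 + 105310) = 6413432948/37071 + 74639 = 9180375317/37071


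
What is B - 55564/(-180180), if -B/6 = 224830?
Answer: -60764790209/45045 ≈ -1.3490e+6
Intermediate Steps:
B = -1348980 (B = -6*224830 = -1348980)
B - 55564/(-180180) = -1348980 - 55564/(-180180) = -1348980 - 55564*(-1/180180) = -1348980 + 13891/45045 = -60764790209/45045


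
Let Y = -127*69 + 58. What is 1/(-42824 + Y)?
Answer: -1/51529 ≈ -1.9407e-5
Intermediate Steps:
Y = -8705 (Y = -8763 + 58 = -8705)
1/(-42824 + Y) = 1/(-42824 - 8705) = 1/(-51529) = -1/51529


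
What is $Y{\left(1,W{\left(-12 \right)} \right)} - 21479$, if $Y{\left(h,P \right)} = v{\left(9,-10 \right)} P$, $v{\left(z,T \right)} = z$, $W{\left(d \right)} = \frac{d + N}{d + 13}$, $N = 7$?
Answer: $-21524$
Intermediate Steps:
$W{\left(d \right)} = \frac{7 + d}{13 + d}$ ($W{\left(d \right)} = \frac{d + 7}{d + 13} = \frac{7 + d}{13 + d}$)
$Y{\left(h,P \right)} = 9 P$
$Y{\left(1,W{\left(-12 \right)} \right)} - 21479 = 9 \frac{7 - 12}{13 - 12} - 21479 = 9 \cdot 1^{-1} \left(-5\right) - 21479 = 9 \cdot 1 \left(-5\right) - 21479 = 9 \left(-5\right) - 21479 = -45 - 21479 = -21524$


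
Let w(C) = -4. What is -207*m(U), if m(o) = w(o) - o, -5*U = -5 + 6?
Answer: 3933/5 ≈ 786.60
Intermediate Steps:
U = -⅕ (U = -(-5 + 6)/5 = -⅕*1 = -⅕ ≈ -0.20000)
m(o) = -4 - o
-207*m(U) = -207*(-4 - 1*(-⅕)) = -207*(-4 + ⅕) = -207*(-19/5) = 3933/5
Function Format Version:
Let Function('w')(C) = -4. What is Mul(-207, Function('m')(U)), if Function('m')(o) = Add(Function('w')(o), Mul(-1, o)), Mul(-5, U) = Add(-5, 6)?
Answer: Rational(3933, 5) ≈ 786.60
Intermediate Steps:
U = Rational(-1, 5) (U = Mul(Rational(-1, 5), Add(-5, 6)) = Mul(Rational(-1, 5), 1) = Rational(-1, 5) ≈ -0.20000)
Function('m')(o) = Add(-4, Mul(-1, o))
Mul(-207, Function('m')(U)) = Mul(-207, Add(-4, Mul(-1, Rational(-1, 5)))) = Mul(-207, Add(-4, Rational(1, 5))) = Mul(-207, Rational(-19, 5)) = Rational(3933, 5)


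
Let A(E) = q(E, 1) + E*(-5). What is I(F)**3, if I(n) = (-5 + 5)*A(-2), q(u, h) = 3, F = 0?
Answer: 0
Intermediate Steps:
A(E) = 3 - 5*E (A(E) = 3 + E*(-5) = 3 - 5*E)
I(n) = 0 (I(n) = (-5 + 5)*(3 - 5*(-2)) = 0*(3 + 10) = 0*13 = 0)
I(F)**3 = 0**3 = 0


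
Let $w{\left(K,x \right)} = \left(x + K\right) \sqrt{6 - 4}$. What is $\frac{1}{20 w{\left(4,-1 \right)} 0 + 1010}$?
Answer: $\frac{1}{1010} \approx 0.0009901$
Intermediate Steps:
$w{\left(K,x \right)} = \sqrt{2} \left(K + x\right)$ ($w{\left(K,x \right)} = \left(K + x\right) \sqrt{2} = \sqrt{2} \left(K + x\right)$)
$\frac{1}{20 w{\left(4,-1 \right)} 0 + 1010} = \frac{1}{20 \sqrt{2} \left(4 - 1\right) 0 + 1010} = \frac{1}{20 \sqrt{2} \cdot 3 \cdot 0 + 1010} = \frac{1}{20 \cdot 3 \sqrt{2} \cdot 0 + 1010} = \frac{1}{60 \sqrt{2} \cdot 0 + 1010} = \frac{1}{0 + 1010} = \frac{1}{1010}$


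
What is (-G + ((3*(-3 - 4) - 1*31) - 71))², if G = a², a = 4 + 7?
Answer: 59536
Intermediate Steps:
a = 11
G = 121 (G = 11² = 121)
(-G + ((3*(-3 - 4) - 1*31) - 71))² = (-1*121 + ((3*(-3 - 4) - 1*31) - 71))² = (-121 + ((3*(-7) - 31) - 71))² = (-121 + ((-21 - 31) - 71))² = (-121 + (-52 - 71))² = (-121 - 123)² = (-244)² = 59536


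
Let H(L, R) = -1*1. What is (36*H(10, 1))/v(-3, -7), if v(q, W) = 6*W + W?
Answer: 36/49 ≈ 0.73469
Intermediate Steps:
H(L, R) = -1
v(q, W) = 7*W
(36*H(10, 1))/v(-3, -7) = (36*(-1))/((7*(-7))) = -36/(-49) = -36*(-1/49) = 36/49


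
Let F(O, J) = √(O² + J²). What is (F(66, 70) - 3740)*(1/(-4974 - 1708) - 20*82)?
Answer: 20492359470/3341 - 10958481*√2314/3341 ≈ 5.9758e+6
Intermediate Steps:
F(O, J) = √(J² + O²)
(F(66, 70) - 3740)*(1/(-4974 - 1708) - 20*82) = (√(70² + 66²) - 3740)*(1/(-4974 - 1708) - 20*82) = (√(4900 + 4356) - 3740)*(1/(-6682) - 1640) = (√9256 - 3740)*(-1/6682 - 1640) = (2*√2314 - 3740)*(-10958481/6682) = (-3740 + 2*√2314)*(-10958481/6682) = 20492359470/3341 - 10958481*√2314/3341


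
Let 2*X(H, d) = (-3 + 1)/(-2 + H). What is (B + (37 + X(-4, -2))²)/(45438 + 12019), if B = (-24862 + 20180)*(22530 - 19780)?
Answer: -463468271/2068452 ≈ -224.07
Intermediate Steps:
X(H, d) = -1/(-2 + H) (X(H, d) = ((-3 + 1)/(-2 + H))/2 = (-2/(-2 + H))/2 = -1/(-2 + H))
B = -12875500 (B = -4682*2750 = -12875500)
(B + (37 + X(-4, -2))²)/(45438 + 12019) = (-12875500 + (37 - 1/(-2 - 4))²)/(45438 + 12019) = (-12875500 + (37 - 1/(-6))²)/57457 = (-12875500 + (37 - 1*(-⅙))²)*(1/57457) = (-12875500 + (37 + ⅙)²)*(1/57457) = (-12875500 + (223/6)²)*(1/57457) = (-12875500 + 49729/36)*(1/57457) = -463468271/36*1/57457 = -463468271/2068452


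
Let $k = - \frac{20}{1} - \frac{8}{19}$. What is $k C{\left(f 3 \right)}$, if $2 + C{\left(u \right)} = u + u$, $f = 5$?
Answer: $- \frac{10864}{19} \approx -571.79$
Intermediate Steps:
$k = - \frac{388}{19}$ ($k = \left(-20\right) 1 - \frac{8}{19} = -20 - \frac{8}{19} = - \frac{388}{19} \approx -20.421$)
$C{\left(u \right)} = -2 + 2 u$ ($C{\left(u \right)} = -2 + \left(u + u\right) = -2 + 2 u$)
$k C{\left(f 3 \right)} = - \frac{388 \left(-2 + 2 \cdot 5 \cdot 3\right)}{19} = - \frac{388 \left(-2 + 2 \cdot 15\right)}{19} = - \frac{388 \left(-2 + 30\right)}{19} = \left(- \frac{388}{19}\right) 28 = - \frac{10864}{19}$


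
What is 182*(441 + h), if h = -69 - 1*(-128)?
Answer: 91000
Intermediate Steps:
h = 59 (h = -69 + 128 = 59)
182*(441 + h) = 182*(441 + 59) = 182*500 = 91000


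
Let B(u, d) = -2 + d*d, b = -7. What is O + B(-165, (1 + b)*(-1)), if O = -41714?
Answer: -41680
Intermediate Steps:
B(u, d) = -2 + d**2
O + B(-165, (1 + b)*(-1)) = -41714 + (-2 + ((1 - 7)*(-1))**2) = -41714 + (-2 + (-6*(-1))**2) = -41714 + (-2 + 6**2) = -41714 + (-2 + 36) = -41714 + 34 = -41680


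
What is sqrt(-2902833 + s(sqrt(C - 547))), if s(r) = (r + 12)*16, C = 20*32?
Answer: sqrt(-2902641 + 16*sqrt(93)) ≈ 1703.7*I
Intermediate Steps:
C = 640
s(r) = 192 + 16*r (s(r) = (12 + r)*16 = 192 + 16*r)
sqrt(-2902833 + s(sqrt(C - 547))) = sqrt(-2902833 + (192 + 16*sqrt(640 - 547))) = sqrt(-2902833 + (192 + 16*sqrt(93))) = sqrt(-2902641 + 16*sqrt(93))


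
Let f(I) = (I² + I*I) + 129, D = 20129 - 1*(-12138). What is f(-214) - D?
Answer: 59454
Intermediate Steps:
D = 32267 (D = 20129 + 12138 = 32267)
f(I) = 129 + 2*I² (f(I) = (I² + I²) + 129 = 2*I² + 129 = 129 + 2*I²)
f(-214) - D = (129 + 2*(-214)²) - 1*32267 = (129 + 2*45796) - 32267 = (129 + 91592) - 32267 = 91721 - 32267 = 59454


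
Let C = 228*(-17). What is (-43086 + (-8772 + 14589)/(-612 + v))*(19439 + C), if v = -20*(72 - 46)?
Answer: -759150207147/1132 ≈ -6.7063e+8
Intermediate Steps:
v = -520 (v = -20*26 = -520)
C = -3876
(-43086 + (-8772 + 14589)/(-612 + v))*(19439 + C) = (-43086 + (-8772 + 14589)/(-612 - 520))*(19439 - 3876) = (-43086 + 5817/(-1132))*15563 = (-43086 + 5817*(-1/1132))*15563 = (-43086 - 5817/1132)*15563 = -48779169/1132*15563 = -759150207147/1132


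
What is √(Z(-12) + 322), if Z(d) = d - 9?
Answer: √301 ≈ 17.349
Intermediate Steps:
Z(d) = -9 + d
√(Z(-12) + 322) = √((-9 - 12) + 322) = √(-21 + 322) = √301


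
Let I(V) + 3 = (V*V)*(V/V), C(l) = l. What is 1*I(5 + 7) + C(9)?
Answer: 150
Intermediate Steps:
I(V) = -3 + V² (I(V) = -3 + (V*V)*(V/V) = -3 + V²*1 = -3 + V²)
1*I(5 + 7) + C(9) = 1*(-3 + (5 + 7)²) + 9 = 1*(-3 + 12²) + 9 = 1*(-3 + 144) + 9 = 1*141 + 9 = 141 + 9 = 150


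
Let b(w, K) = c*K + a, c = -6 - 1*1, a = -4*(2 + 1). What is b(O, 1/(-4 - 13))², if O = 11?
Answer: 38809/289 ≈ 134.29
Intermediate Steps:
a = -12 (a = -4*3 = -12)
c = -7 (c = -6 - 1 = -7)
b(w, K) = -12 - 7*K (b(w, K) = -7*K - 12 = -12 - 7*K)
b(O, 1/(-4 - 13))² = (-12 - 7/(-4 - 13))² = (-12 - 7/(-17))² = (-12 - 7*(-1/17))² = (-12 + 7/17)² = (-197/17)² = 38809/289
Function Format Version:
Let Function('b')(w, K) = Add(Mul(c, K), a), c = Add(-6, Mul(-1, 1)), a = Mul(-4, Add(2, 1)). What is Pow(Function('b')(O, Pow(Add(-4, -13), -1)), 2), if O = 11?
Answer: Rational(38809, 289) ≈ 134.29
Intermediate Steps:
a = -12 (a = Mul(-4, 3) = -12)
c = -7 (c = Add(-6, -1) = -7)
Function('b')(w, K) = Add(-12, Mul(-7, K)) (Function('b')(w, K) = Add(Mul(-7, K), -12) = Add(-12, Mul(-7, K)))
Pow(Function('b')(O, Pow(Add(-4, -13), -1)), 2) = Pow(Add(-12, Mul(-7, Pow(Add(-4, -13), -1))), 2) = Pow(Add(-12, Mul(-7, Pow(-17, -1))), 2) = Pow(Add(-12, Mul(-7, Rational(-1, 17))), 2) = Pow(Add(-12, Rational(7, 17)), 2) = Pow(Rational(-197, 17), 2) = Rational(38809, 289)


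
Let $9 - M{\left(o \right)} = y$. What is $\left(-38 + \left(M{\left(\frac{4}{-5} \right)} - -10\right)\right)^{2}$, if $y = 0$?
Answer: $361$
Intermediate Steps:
$M{\left(o \right)} = 9$ ($M{\left(o \right)} = 9 - 0 = 9 + 0 = 9$)
$\left(-38 + \left(M{\left(\frac{4}{-5} \right)} - -10\right)\right)^{2} = \left(-38 + \left(9 - -10\right)\right)^{2} = \left(-38 + \left(9 + 10\right)\right)^{2} = \left(-38 + 19\right)^{2} = \left(-19\right)^{2} = 361$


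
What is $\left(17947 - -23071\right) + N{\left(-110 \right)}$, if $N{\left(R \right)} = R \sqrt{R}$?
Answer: $41018 - 110 i \sqrt{110} \approx 41018.0 - 1153.7 i$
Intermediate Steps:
$N{\left(R \right)} = R^{\frac{3}{2}}$
$\left(17947 - -23071\right) + N{\left(-110 \right)} = \left(17947 - -23071\right) + \left(-110\right)^{\frac{3}{2}} = \left(17947 + 23071\right) - 110 i \sqrt{110} = 41018 - 110 i \sqrt{110}$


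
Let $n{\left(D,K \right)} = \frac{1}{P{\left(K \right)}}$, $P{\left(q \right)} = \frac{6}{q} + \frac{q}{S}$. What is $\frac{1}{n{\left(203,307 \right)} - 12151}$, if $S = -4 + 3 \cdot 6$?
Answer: $- \frac{94333}{1146235985} \approx -8.2298 \cdot 10^{-5}$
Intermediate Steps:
$S = 14$ ($S = -4 + 18 = 14$)
$P{\left(q \right)} = \frac{6}{q} + \frac{q}{14}$
$n{\left(D,K \right)} = \frac{1}{\frac{6}{K} + \frac{K}{14}}$
$\frac{1}{n{\left(203,307 \right)} - 12151} = \frac{1}{14 \cdot 307 \frac{1}{84 + 307^{2}} - 12151} = \frac{1}{14 \cdot 307 \frac{1}{84 + 94249} - 12151} = \frac{1}{14 \cdot 307 \cdot \frac{1}{94333} - 12151} = \frac{1}{\frac{4298}{94333} - 12151} = \frac{1}{- \frac{1146235985}{94333}} = - \frac{94333}{1146235985}$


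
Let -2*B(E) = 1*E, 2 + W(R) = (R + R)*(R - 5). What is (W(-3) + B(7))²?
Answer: 7225/4 ≈ 1806.3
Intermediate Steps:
W(R) = -2 + 2*R*(-5 + R) (W(R) = -2 + (R + R)*(R - 5) = -2 + (2*R)*(-5 + R) = -2 + 2*R*(-5 + R))
B(E) = -E/2
(W(-3) + B(7))² = ((-2 - 10*(-3) + 2*(-3)²) - ½*7)² = ((-2 + 30 + 2*9) - 7/2)² = ((-2 + 30 + 18) - 7/2)² = (46 - 7/2)² = (85/2)² = 7225/4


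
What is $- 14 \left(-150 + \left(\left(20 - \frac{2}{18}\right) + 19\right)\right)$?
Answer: $\frac{14000}{9} \approx 1555.6$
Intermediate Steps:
$- 14 \left(-150 + \left(\left(20 - \frac{2}{18}\right) + 19\right)\right) = - 14 \left(-150 + \left(\left(20 - \frac{1}{9}\right) + 19\right)\right) = - 14 \left(-150 + \left(\frac{179}{9} + 19\right)\right) = - 14 \left(-150 + \frac{350}{9}\right) = \left(-14\right) \left(- \frac{1000}{9}\right) = \frac{14000}{9}$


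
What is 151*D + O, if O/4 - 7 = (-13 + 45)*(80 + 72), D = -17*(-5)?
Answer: 32319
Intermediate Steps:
D = 85
O = 19484 (O = 28 + 4*((-13 + 45)*(80 + 72)) = 28 + 4*(32*152) = 28 + 4*4864 = 28 + 19456 = 19484)
151*D + O = 151*85 + 19484 = 12835 + 19484 = 32319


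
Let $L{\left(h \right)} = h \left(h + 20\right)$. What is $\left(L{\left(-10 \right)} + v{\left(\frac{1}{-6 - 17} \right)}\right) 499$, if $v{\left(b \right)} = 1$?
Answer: $-49401$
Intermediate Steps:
$L{\left(h \right)} = h \left(20 + h\right)$
$\left(L{\left(-10 \right)} + v{\left(\frac{1}{-6 - 17} \right)}\right) 499 = \left(- 10 \left(20 - 10\right) + 1\right) 499 = \left(\left(-10\right) 10 + 1\right) 499 = \left(-100 + 1\right) 499 = \left(-99\right) 499 = -49401$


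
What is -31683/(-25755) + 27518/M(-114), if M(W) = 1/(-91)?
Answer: -21498014169/8585 ≈ -2.5041e+6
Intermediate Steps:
M(W) = -1/91
-31683/(-25755) + 27518/M(-114) = -31683/(-25755) + 27518/(-1/91) = -31683*(-1/25755) + 27518*(-91) = 10561/8585 - 2504138 = -21498014169/8585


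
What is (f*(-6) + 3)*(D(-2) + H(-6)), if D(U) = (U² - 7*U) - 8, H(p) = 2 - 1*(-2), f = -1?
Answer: 126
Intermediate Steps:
H(p) = 4 (H(p) = 2 + 2 = 4)
D(U) = -8 + U² - 7*U
(f*(-6) + 3)*(D(-2) + H(-6)) = (-1*(-6) + 3)*((-8 + (-2)² - 7*(-2)) + 4) = (6 + 3)*((-8 + 4 + 14) + 4) = 9*(10 + 4) = 9*14 = 126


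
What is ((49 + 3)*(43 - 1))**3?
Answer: 10417365504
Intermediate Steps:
((49 + 3)*(43 - 1))**3 = (52*42)**3 = 2184**3 = 10417365504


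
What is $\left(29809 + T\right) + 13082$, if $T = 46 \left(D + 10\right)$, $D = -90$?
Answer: $39211$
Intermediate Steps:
$T = -3680$ ($T = 46 \left(-90 + 10\right) = 46 \left(-80\right) = -3680$)
$\left(29809 + T\right) + 13082 = \left(29809 - 3680\right) + 13082 = 26129 + 13082 = 39211$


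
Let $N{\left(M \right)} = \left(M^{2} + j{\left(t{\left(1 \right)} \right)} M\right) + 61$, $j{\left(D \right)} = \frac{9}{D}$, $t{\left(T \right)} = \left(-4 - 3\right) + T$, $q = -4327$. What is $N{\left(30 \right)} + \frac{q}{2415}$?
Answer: $\frac{2207813}{2415} \approx 914.21$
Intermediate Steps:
$t{\left(T \right)} = -7 + T$
$N{\left(M \right)} = 61 + M^{2} - \frac{3 M}{2}$ ($N{\left(M \right)} = \left(M^{2} + \frac{9}{-7 + 1} M\right) + 61 = \left(M^{2} + \frac{9}{-6} M\right) + 61 = \left(M^{2} + 9 \left(- \frac{1}{6}\right) M\right) + 61 = \left(M^{2} - \frac{3 M}{2}\right) + 61 = 61 + M^{2} - \frac{3 M}{2}$)
$N{\left(30 \right)} + \frac{q}{2415} = \left(61 + 30^{2} - 45\right) - \frac{4327}{2415} = \left(61 + 900 - 45\right) - \frac{4327}{2415} = 916 - \frac{4327}{2415} = \frac{2207813}{2415}$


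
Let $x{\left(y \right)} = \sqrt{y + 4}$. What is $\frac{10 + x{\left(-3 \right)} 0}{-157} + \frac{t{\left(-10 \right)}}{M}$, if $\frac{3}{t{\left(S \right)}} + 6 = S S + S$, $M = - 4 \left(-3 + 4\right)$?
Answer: $- \frac{1277}{17584} \approx -0.072623$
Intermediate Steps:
$x{\left(y \right)} = \sqrt{4 + y}$
$M = -4$ ($M = \left(-4\right) 1 = -4$)
$t{\left(S \right)} = \frac{3}{-6 + S + S^{2}}$ ($t{\left(S \right)} = \frac{3}{-6 + \left(S S + S\right)} = \frac{3}{-6 + \left(S^{2} + S\right)} = \frac{3}{-6 + \left(S + S^{2}\right)} = \frac{3}{-6 + S + S^{2}}$)
$\frac{10 + x{\left(-3 \right)} 0}{-157} + \frac{t{\left(-10 \right)}}{M} = \frac{10 + \sqrt{4 - 3} \cdot 0}{-157} + \frac{3 \frac{1}{-6 - 10 + \left(-10\right)^{2}}}{-4} = \left(10 + \sqrt{1} \cdot 0\right) \left(- \frac{1}{157}\right) + \frac{3}{-6 - 10 + 100} \left(- \frac{1}{4}\right) = \left(10 + 1 \cdot 0\right) \left(- \frac{1}{157}\right) + \frac{3}{84} \left(- \frac{1}{4}\right) = \left(10 + 0\right) \left(- \frac{1}{157}\right) + 3 \cdot \frac{1}{84} \left(- \frac{1}{4}\right) = 10 \left(- \frac{1}{157}\right) + \frac{1}{28} \left(- \frac{1}{4}\right) = - \frac{10}{157} - \frac{1}{112} = - \frac{1277}{17584}$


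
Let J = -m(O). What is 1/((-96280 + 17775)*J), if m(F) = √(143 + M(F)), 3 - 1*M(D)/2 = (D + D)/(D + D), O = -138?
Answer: √3/1648605 ≈ 1.0506e-6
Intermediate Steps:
M(D) = 4 (M(D) = 6 - 2*(D + D)/(D + D) = 6 - 2*2*D/(2*D) = 6 - 2*2*D*1/(2*D) = 6 - 2*1 = 6 - 2 = 4)
m(F) = 7*√3 (m(F) = √(143 + 4) = √147 = 7*√3)
J = -7*√3 ≈ -12.124
1/((-96280 + 17775)*J) = 1/((-96280 + 17775)*((-7*√3))) = (-√3/21)/(-78505) = -(-1)*√3/1648605 = √3/1648605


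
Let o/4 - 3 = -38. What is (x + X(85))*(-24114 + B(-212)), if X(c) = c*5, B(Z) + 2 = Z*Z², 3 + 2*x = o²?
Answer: -97657366534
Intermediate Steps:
o = -140 (o = 12 + 4*(-38) = 12 - 152 = -140)
x = 19597/2 (x = -3/2 + (½)*(-140)² = -3/2 + (½)*19600 = -3/2 + 9800 = 19597/2 ≈ 9798.5)
B(Z) = -2 + Z³ (B(Z) = -2 + Z*Z² = -2 + Z³)
X(c) = 5*c
(x + X(85))*(-24114 + B(-212)) = (19597/2 + 5*85)*(-24114 + (-2 + (-212)³)) = (19597/2 + 425)*(-24114 + (-2 - 9528128)) = 20447*(-24114 - 9528130)/2 = (20447/2)*(-9552244) = -97657366534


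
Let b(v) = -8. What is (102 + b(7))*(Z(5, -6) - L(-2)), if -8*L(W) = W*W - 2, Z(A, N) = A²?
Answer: 4747/2 ≈ 2373.5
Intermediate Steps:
L(W) = ¼ - W²/8 (L(W) = -(W*W - 2)/8 = -(W² - 2)/8 = -(-2 + W²)/8 = ¼ - W²/8)
(102 + b(7))*(Z(5, -6) - L(-2)) = (102 - 8)*(5² - (¼ - ⅛*(-2)²)) = 94*(25 - (¼ - ⅛*4)) = 94*(25 - (¼ - ½)) = 94*(25 - 1*(-¼)) = 94*(25 + ¼) = 94*(101/4) = 4747/2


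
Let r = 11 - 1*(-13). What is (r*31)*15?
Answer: 11160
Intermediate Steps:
r = 24 (r = 11 + 13 = 24)
(r*31)*15 = (24*31)*15 = 744*15 = 11160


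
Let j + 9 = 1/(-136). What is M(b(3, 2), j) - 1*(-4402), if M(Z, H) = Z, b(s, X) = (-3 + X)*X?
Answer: 4400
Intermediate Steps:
j = -1225/136 (j = -9 + 1/(-136) = -9 - 1/136 = -1225/136 ≈ -9.0074)
b(s, X) = X*(-3 + X)
M(b(3, 2), j) - 1*(-4402) = 2*(-3 + 2) - 1*(-4402) = 2*(-1) + 4402 = -2 + 4402 = 4400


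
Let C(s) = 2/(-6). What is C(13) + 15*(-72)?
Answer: -3241/3 ≈ -1080.3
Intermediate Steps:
C(s) = -⅓ (C(s) = 2*(-⅙) = -⅓)
C(13) + 15*(-72) = -⅓ + 15*(-72) = -⅓ - 1080 = -3241/3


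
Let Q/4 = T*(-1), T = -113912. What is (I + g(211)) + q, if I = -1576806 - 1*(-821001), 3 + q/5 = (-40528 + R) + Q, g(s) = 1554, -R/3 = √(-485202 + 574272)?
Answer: 1321334 - 15*√89070 ≈ 1.3169e+6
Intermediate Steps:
R = -3*√89070 (R = -3*√(-485202 + 574272) = -3*√89070 ≈ -895.34)
Q = 455648 (Q = 4*(-113912*(-1)) = 4*113912 = 455648)
q = 2075585 - 15*√89070 (q = -15 + 5*((-40528 - 3*√89070) + 455648) = -15 + 5*(415120 - 3*√89070) = -15 + (2075600 - 15*√89070) = 2075585 - 15*√89070 ≈ 2.0711e+6)
I = -755805 (I = -1576806 + 821001 = -755805)
(I + g(211)) + q = (-755805 + 1554) + (2075585 - 15*√89070) = -754251 + (2075585 - 15*√89070) = 1321334 - 15*√89070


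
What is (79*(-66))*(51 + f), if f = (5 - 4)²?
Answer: -271128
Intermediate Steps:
f = 1 (f = 1² = 1)
(79*(-66))*(51 + f) = (79*(-66))*(51 + 1) = -5214*52 = -271128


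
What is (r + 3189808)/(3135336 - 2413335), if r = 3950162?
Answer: 2379990/240667 ≈ 9.8891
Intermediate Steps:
(r + 3189808)/(3135336 - 2413335) = (3950162 + 3189808)/(3135336 - 2413335) = 7139970/722001 = 7139970*(1/722001) = 2379990/240667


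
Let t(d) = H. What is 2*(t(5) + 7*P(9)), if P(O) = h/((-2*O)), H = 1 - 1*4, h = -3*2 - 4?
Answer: 16/9 ≈ 1.7778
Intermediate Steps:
h = -10 (h = -6 - 4 = -10)
H = -3 (H = 1 - 4 = -3)
t(d) = -3
P(O) = 5/O (P(O) = -10*(-1/(2*O)) = -(-5)/O = 5/O)
2*(t(5) + 7*P(9)) = 2*(-3 + 7*(5/9)) = 2*(-3 + 35/9) = 2*(8/9) = 16/9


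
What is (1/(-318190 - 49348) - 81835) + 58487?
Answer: -8581277225/367538 ≈ -23348.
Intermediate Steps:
(1/(-318190 - 49348) - 81835) + 58487 = (1/(-367538) - 81835) + 58487 = (-1/367538 - 81835) + 58487 = -30077472231/367538 + 58487 = -8581277225/367538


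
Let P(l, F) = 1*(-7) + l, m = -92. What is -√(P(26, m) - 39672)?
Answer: -I*√39653 ≈ -199.13*I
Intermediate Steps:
P(l, F) = -7 + l
-√(P(26, m) - 39672) = -√((-7 + 26) - 39672) = -√(19 - 39672) = -√(-39653) = -I*√39653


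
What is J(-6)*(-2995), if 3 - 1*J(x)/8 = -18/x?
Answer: 0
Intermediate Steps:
J(x) = 24 + 144/x (J(x) = 24 - (-144)/x = 24 + 144/x)
J(-6)*(-2995) = (24 + 144/(-6))*(-2995) = (24 + 144*(-1/6))*(-2995) = (24 - 24)*(-2995) = 0*(-2995) = 0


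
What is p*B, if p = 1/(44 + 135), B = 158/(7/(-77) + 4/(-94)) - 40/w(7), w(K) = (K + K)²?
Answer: -4003304/605199 ≈ -6.6149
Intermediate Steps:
w(K) = 4*K² (w(K) = (2*K)² = 4*K²)
B = -4003304/3381 (B = 158/(7/(-77) + 4/(-94)) - 40/(4*7²) = 158/(7*(-1/77) + 4*(-1/94)) - 40/(4*49) = 158/(-1/11 - 2/47) - 40/196 = 158/(-69/517) - 40*1/196 = 158*(-517/69) - 10/49 = -81686/69 - 10/49 = -4003304/3381 ≈ -1184.1)
p = 1/179 ≈ 0.0055866
p*B = (1/179)*(-4003304/3381) = -4003304/605199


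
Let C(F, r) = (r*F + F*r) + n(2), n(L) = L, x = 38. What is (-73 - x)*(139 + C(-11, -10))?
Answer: -40071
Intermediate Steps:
C(F, r) = 2 + 2*F*r (C(F, r) = (r*F + F*r) + 2 = (F*r + F*r) + 2 = 2*F*r + 2 = 2 + 2*F*r)
(-73 - x)*(139 + C(-11, -10)) = (-73 - 1*38)*(139 + (2 + 2*(-11)*(-10))) = (-73 - 38)*(139 + (2 + 220)) = -111*(139 + 222) = -111*361 = -40071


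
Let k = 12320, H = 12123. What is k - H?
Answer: 197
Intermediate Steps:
k - H = 12320 - 1*12123 = 12320 - 12123 = 197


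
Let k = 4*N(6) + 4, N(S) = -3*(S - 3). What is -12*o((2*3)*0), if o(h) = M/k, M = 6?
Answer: 9/4 ≈ 2.2500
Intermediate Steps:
N(S) = 9 - 3*S (N(S) = -3*(-3 + S) = 9 - 3*S)
k = -32 (k = 4*(9 - 3*6) + 4 = 4*(9 - 18) + 4 = 4*(-9) + 4 = -36 + 4 = -32)
o(h) = -3/16 (o(h) = 6/(-32) = 6*(-1/32) = -3/16)
-12*o((2*3)*0) = -12*(-3/16) = 9/4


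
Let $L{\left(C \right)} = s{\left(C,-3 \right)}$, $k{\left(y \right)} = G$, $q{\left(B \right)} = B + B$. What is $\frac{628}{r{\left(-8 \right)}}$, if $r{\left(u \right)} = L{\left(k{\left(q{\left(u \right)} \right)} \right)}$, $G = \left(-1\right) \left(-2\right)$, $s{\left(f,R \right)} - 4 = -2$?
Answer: $314$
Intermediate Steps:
$s{\left(f,R \right)} = 2$ ($s{\left(f,R \right)} = 4 - 2 = 2$)
$G = 2$
$q{\left(B \right)} = 2 B$
$k{\left(y \right)} = 2$
$L{\left(C \right)} = 2$
$r{\left(u \right)} = 2$
$\frac{628}{r{\left(-8 \right)}} = \frac{628}{2} = 628 \cdot \frac{1}{2} = 314$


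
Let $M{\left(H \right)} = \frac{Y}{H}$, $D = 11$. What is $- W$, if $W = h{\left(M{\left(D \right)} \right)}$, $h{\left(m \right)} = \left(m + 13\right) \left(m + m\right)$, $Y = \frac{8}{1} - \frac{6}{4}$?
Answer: $- \frac{3887}{242} \approx -16.062$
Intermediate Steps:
$Y = \frac{13}{2}$ ($Y = 8 \cdot 1 - \frac{3}{2} = 8 - \frac{3}{2} = \frac{13}{2} \approx 6.5$)
$M{\left(H \right)} = \frac{13}{2 H}$
$h{\left(m \right)} = 2 m \left(13 + m\right)$ ($h{\left(m \right)} = \left(13 + m\right) 2 m = 2 m \left(13 + m\right)$)
$W = \frac{3887}{242}$ ($W = 2 \frac{13}{2 \cdot 11} \left(13 + \frac{13}{2 \cdot 11}\right) = 2 \cdot \frac{13}{2} \cdot \frac{1}{11} \left(13 + \frac{13}{2} \cdot \frac{1}{11}\right) = 2 \cdot \frac{13}{22} \left(13 + \frac{13}{22}\right) = 2 \cdot \frac{13}{22} \cdot \frac{299}{22} = \frac{3887}{242} \approx 16.062$)
$- W = \left(-1\right) \frac{3887}{242} = - \frac{3887}{242}$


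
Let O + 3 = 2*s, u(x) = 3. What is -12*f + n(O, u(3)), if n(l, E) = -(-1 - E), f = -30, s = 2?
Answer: 364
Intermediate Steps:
O = 1 (O = -3 + 2*2 = -3 + 4 = 1)
n(l, E) = 1 + E
-12*f + n(O, u(3)) = -12*(-30) + (1 + 3) = 360 + 4 = 364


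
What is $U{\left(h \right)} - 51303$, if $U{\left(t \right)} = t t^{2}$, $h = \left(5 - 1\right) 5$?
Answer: $-43303$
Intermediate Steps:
$h = 20$ ($h = 4 \cdot 5 = 20$)
$U{\left(t \right)} = t^{3}$
$U{\left(h \right)} - 51303 = 20^{3} - 51303 = 8000 - 51303 = -43303$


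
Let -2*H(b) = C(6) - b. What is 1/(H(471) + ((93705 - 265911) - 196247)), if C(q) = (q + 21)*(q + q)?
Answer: -2/736759 ≈ -2.7146e-6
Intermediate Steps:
C(q) = 2*q*(21 + q) (C(q) = (21 + q)*(2*q) = 2*q*(21 + q))
H(b) = -162 + b/2 (H(b) = -(2*6*(21 + 6) - b)/2 = -(2*6*27 - b)/2 = -(324 - b)/2 = -162 + b/2)
1/(H(471) + ((93705 - 265911) - 196247)) = 1/((-162 + (1/2)*471) + ((93705 - 265911) - 196247)) = 1/((-162 + 471/2) + (-172206 - 196247)) = 1/(147/2 - 368453) = 1/(-736759/2) = -2/736759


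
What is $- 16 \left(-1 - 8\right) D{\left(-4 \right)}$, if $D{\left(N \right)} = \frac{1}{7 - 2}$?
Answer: $\frac{144}{5} \approx 28.8$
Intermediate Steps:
$D{\left(N \right)} = \frac{1}{5}$
$- 16 \left(-1 - 8\right) D{\left(-4 \right)} = - 16 \left(-1 - 8\right) \frac{1}{5} = \left(-16\right) \left(-9\right) \frac{1}{5} = 144 \cdot \frac{1}{5} = \frac{144}{5}$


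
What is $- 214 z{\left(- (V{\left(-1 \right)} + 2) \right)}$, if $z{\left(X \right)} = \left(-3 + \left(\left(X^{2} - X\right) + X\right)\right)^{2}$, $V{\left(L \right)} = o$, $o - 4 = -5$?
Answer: $-856$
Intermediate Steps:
$o = -1$ ($o = 4 - 5 = -1$)
$V{\left(L \right)} = -1$
$z{\left(X \right)} = \left(-3 + X^{2}\right)^{2}$
$- 214 z{\left(- (V{\left(-1 \right)} + 2) \right)} = - 214 \left(-3 + \left(- (-1 + 2)\right)^{2}\right)^{2} = - 214 \left(-3 + \left(\left(-1\right) 1\right)^{2}\right)^{2} = - 214 \left(-3 + \left(-1\right)^{2}\right)^{2} = - 214 \left(-3 + 1\right)^{2} = - 214 \left(-2\right)^{2} = \left(-214\right) 4 = -856$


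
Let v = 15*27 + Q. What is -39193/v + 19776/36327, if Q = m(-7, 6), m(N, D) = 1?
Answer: -67415955/702322 ≈ -95.990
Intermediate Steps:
Q = 1
v = 406 (v = 15*27 + 1 = 405 + 1 = 406)
-39193/v + 19776/36327 = -39193/406 + 19776/36327 = -39193*1/406 + 19776*(1/36327) = -5599/58 + 6592/12109 = -67415955/702322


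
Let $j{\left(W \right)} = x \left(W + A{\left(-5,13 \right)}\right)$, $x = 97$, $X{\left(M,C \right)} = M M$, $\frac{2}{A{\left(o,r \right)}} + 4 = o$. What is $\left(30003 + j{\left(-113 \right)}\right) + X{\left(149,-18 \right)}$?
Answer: $\frac{370993}{9} \approx 41221.0$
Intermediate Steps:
$A{\left(o,r \right)} = \frac{2}{-4 + o}$
$X{\left(M,C \right)} = M^{2}$
$j{\left(W \right)} = - \frac{194}{9} + 97 W$ ($j{\left(W \right)} = 97 \left(W + \frac{2}{-4 - 5}\right) = 97 \left(W + \frac{2}{-9}\right) = 97 \left(W + 2 \left(- \frac{1}{9}\right)\right) = 97 \left(W - \frac{2}{9}\right) = 97 \left(- \frac{2}{9} + W\right) = - \frac{194}{9} + 97 W$)
$\left(30003 + j{\left(-113 \right)}\right) + X{\left(149,-18 \right)} = \left(30003 + \left(- \frac{194}{9} + 97 \left(-113\right)\right)\right) + 149^{2} = \left(30003 - \frac{98843}{9}\right) + 22201 = \frac{171184}{9} + 22201 = \frac{370993}{9}$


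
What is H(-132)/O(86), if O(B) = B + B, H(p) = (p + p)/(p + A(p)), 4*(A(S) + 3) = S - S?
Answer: 22/1935 ≈ 0.011370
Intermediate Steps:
A(S) = -3 (A(S) = -3 + (S - S)/4 = -3 + (¼)*0 = -3 + 0 = -3)
H(p) = 2*p/(-3 + p) (H(p) = (p + p)/(p - 3) = (2*p)/(-3 + p) = 2*p/(-3 + p))
O(B) = 2*B
H(-132)/O(86) = (2*(-132)/(-3 - 132))/((2*86)) = (2*(-132)/(-135))/172 = (2*(-132)*(-1/135))*(1/172) = (88/45)*(1/172) = 22/1935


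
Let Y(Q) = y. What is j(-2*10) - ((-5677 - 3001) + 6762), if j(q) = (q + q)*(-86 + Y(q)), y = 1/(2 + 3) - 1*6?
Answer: 5588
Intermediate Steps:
y = -29/5 (y = 1/5 - 6 = -29/5 ≈ -5.8000)
Y(Q) = -29/5
j(q) = -918*q/5 (j(q) = (q + q)*(-86 - 29/5) = (2*q)*(-459/5) = -918*q/5)
j(-2*10) - ((-5677 - 3001) + 6762) = -(-1836)*10/5 - ((-5677 - 3001) + 6762) = -918/5*(-20) - (-8678 + 6762) = 3672 - 1*(-1916) = 3672 + 1916 = 5588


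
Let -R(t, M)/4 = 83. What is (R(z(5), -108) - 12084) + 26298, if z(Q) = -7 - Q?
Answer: 13882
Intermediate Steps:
R(t, M) = -332 (R(t, M) = -4*83 = -332)
(R(z(5), -108) - 12084) + 26298 = (-332 - 12084) + 26298 = -12416 + 26298 = 13882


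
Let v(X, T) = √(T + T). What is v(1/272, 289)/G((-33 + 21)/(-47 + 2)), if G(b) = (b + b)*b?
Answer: 3825*√2/32 ≈ 169.04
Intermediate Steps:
G(b) = 2*b² (G(b) = (2*b)*b = 2*b²)
v(X, T) = √2*√T (v(X, T) = √(2*T) = √2*√T)
v(1/272, 289)/G((-33 + 21)/(-47 + 2)) = (√2*√289)/((2*((-33 + 21)/(-47 + 2))²)) = (√2*17)/((2*(-12/(-45))²)) = (17*√2)/((2*(-12*(-1/45))²)) = (17*√2)/((2*(4/15)²)) = (17*√2)/((2*(16/225))) = (17*√2)/(32/225) = (17*√2)*(225/32) = 3825*√2/32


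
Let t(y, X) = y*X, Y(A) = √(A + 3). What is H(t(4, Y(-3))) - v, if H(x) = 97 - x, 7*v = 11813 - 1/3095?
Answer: -34459729/21665 ≈ -1590.6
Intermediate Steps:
Y(A) = √(3 + A)
t(y, X) = X*y
v = 36561234/21665 (v = (11813 - 1/3095)/7 = (⅐)*(36561234/3095) = 36561234/21665 ≈ 1687.6)
H(t(4, Y(-3))) - v = (97 - √(3 - 3)*4) - 1*36561234/21665 = (97 - √0*4) - 36561234/21665 = (97 - 0*4) - 36561234/21665 = (97 - 1*0) - 36561234/21665 = (97 + 0) - 36561234/21665 = 97 - 36561234/21665 = -34459729/21665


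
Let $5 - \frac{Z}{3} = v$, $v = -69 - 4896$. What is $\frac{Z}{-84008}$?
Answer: $- \frac{7455}{42004} \approx -0.17748$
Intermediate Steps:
$v = -4965$ ($v = -69 - 4896 = -4965$)
$Z = 14910$ ($Z = 15 - -14895 = 15 + 14895 = 14910$)
$\frac{Z}{-84008} = \frac{14910}{-84008} = 14910 \left(- \frac{1}{84008}\right) = - \frac{7455}{42004}$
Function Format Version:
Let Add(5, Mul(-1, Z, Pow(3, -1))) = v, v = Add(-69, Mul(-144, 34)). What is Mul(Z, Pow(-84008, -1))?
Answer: Rational(-7455, 42004) ≈ -0.17748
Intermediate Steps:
v = -4965 (v = Add(-69, -4896) = -4965)
Z = 14910 (Z = Add(15, Mul(-3, -4965)) = Add(15, 14895) = 14910)
Mul(Z, Pow(-84008, -1)) = Mul(14910, Pow(-84008, -1)) = Mul(14910, Rational(-1, 84008)) = Rational(-7455, 42004)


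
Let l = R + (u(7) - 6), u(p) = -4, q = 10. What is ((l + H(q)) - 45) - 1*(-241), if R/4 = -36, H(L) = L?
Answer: 52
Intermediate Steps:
R = -144 (R = 4*(-36) = -144)
l = -154 (l = -144 + (-4 - 6) = -144 - 10 = -154)
((l + H(q)) - 45) - 1*(-241) = ((-154 + 10) - 45) - 1*(-241) = (-144 - 45) + 241 = -189 + 241 = 52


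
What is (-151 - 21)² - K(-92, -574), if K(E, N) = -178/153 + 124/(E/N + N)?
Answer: 186372180931/6299469 ≈ 29585.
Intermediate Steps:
K(E, N) = -178/153 + 124/(N + E/N) (K(E, N) = -178*1/153 + 124/(E/N + N) = -178/153 + 124/(N + E/N))
(-151 - 21)² - K(-92, -574) = (-151 - 21)² - 2*(-89*(-92) - 89*(-574)² + 9486*(-574))/(153*(-92 + (-574)²)) = (-172)² - 2*(8188 - 89*329476 - 5444964)/(153*(-92 + 329476)) = 29584 - 2*(8188 - 29323364 - 5444964)/(153*329384) = 29584 - 2*(-34760140)/(153*329384) = 29584 - 1*(-8690035/6299469) = 29584 + 8690035/6299469 = 186372180931/6299469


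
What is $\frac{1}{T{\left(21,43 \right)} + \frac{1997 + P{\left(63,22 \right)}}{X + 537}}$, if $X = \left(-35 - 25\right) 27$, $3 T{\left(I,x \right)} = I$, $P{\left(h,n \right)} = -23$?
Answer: $\frac{361}{1869} \approx 0.19315$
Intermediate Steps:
$T{\left(I,x \right)} = \frac{I}{3}$
$X = -1620$ ($X = \left(-60\right) 27 = -1620$)
$\frac{1}{T{\left(21,43 \right)} + \frac{1997 + P{\left(63,22 \right)}}{X + 537}} = \frac{1}{\frac{1}{3} \cdot 21 + \frac{1997 - 23}{-1620 + 537}} = \frac{1}{7 + \frac{1974}{-1083}} = \frac{1}{7 + 1974 \left(- \frac{1}{1083}\right)} = \frac{1}{7 - \frac{658}{361}} = \frac{1}{\frac{1869}{361}} = \frac{361}{1869}$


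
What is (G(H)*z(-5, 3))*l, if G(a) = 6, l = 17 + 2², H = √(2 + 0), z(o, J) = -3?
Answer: -378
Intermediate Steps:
H = √2 ≈ 1.4142
l = 21 (l = 17 + 4 = 21)
(G(H)*z(-5, 3))*l = (6*(-3))*21 = -18*21 = -378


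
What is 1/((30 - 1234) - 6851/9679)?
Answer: -9679/11660367 ≈ -0.00083008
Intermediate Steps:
1/((30 - 1234) - 6851/9679) = 1/(-1204 - 6851*1/9679) = 1/(-1204 - 6851/9679) = 1/(-11660367/9679) = -9679/11660367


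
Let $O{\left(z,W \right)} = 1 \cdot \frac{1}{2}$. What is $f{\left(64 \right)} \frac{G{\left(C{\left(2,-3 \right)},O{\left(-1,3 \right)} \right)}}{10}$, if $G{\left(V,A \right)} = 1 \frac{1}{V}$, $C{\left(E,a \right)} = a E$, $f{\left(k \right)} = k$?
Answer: $- \frac{16}{15} \approx -1.0667$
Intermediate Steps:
$O{\left(z,W \right)} = \frac{1}{2}$ ($O{\left(z,W \right)} = 1 \cdot \frac{1}{2} = \frac{1}{2}$)
$C{\left(E,a \right)} = E a$
$G{\left(V,A \right)} = \frac{1}{V}$
$f{\left(64 \right)} \frac{G{\left(C{\left(2,-3 \right)},O{\left(-1,3 \right)} \right)}}{10} = 64 \frac{1}{2 \left(-3\right) 10} = 64 \frac{1}{-6} \cdot \frac{1}{10} = 64 \left(\left(- \frac{1}{6}\right) \frac{1}{10}\right) = 64 \left(- \frac{1}{60}\right) = - \frac{16}{15}$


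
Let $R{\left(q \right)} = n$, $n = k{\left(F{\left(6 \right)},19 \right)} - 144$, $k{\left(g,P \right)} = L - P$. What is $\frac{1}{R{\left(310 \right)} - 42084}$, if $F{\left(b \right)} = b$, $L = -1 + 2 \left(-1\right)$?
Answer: $- \frac{1}{42250} \approx -2.3669 \cdot 10^{-5}$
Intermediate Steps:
$L = -3$ ($L = -1 - 2 = -3$)
$k{\left(g,P \right)} = -3 - P$
$n = -166$ ($n = \left(-3 - 19\right) - 144 = -22 - 144 = -166$)
$R{\left(q \right)} = -166$
$\frac{1}{R{\left(310 \right)} - 42084} = \frac{1}{-166 - 42084} = \frac{1}{-42250} = - \frac{1}{42250}$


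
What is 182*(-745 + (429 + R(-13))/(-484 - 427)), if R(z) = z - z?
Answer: -123600568/911 ≈ -1.3568e+5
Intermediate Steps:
R(z) = 0
182*(-745 + (429 + R(-13))/(-484 - 427)) = 182*(-745 + (429 + 0)/(-484 - 427)) = 182*(-745 + 429/(-911)) = 182*(-745 + 429*(-1/911)) = 182*(-745 - 429/911) = 182*(-679124/911) = -123600568/911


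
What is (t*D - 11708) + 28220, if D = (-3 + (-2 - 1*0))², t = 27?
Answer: 17187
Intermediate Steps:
D = 25 (D = (-3 + (-2 + 0))² = (-3 - 2)² = (-5)² = 25)
(t*D - 11708) + 28220 = (27*25 - 11708) + 28220 = (675 - 11708) + 28220 = -11033 + 28220 = 17187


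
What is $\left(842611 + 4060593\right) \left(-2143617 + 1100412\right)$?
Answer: $-5115046928820$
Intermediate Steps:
$\left(842611 + 4060593\right) \left(-2143617 + 1100412\right) = 4903204 \left(-1043205\right) = -5115046928820$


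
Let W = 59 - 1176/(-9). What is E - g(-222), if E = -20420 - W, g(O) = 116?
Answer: -62177/3 ≈ -20726.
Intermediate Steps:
W = 569/3 (W = 59 - 1176*(-1)/9 = 59 - 21*(-56/9) = 59 + 392/3 = 569/3 ≈ 189.67)
E = -61829/3 (E = -20420 - 1*569/3 = -20420 - 569/3 = -61829/3 ≈ -20610.)
E - g(-222) = -61829/3 - 1*116 = -61829/3 - 116 = -62177/3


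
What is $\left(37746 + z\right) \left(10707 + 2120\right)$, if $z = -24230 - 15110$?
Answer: $-20446238$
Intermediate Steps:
$z = -39340$ ($z = -24230 - 15110 = -39340$)
$\left(37746 + z\right) \left(10707 + 2120\right) = \left(37746 - 39340\right) \left(10707 + 2120\right) = \left(-1594\right) 12827 = -20446238$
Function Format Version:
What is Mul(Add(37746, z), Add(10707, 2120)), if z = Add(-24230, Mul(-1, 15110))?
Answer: -20446238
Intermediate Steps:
z = -39340 (z = Add(-24230, -15110) = -39340)
Mul(Add(37746, z), Add(10707, 2120)) = Mul(Add(37746, -39340), Add(10707, 2120)) = Mul(-1594, 12827) = -20446238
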